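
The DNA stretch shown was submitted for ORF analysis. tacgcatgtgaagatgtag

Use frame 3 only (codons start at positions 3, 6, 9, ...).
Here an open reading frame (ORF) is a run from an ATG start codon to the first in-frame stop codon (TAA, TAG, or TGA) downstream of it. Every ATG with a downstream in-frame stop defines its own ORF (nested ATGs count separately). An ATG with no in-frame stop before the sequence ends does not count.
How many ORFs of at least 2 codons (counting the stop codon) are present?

Frame 3: CGC ATG TGA AGA TGT — ATG at 6, stop TGA at 9 → 6 nt.
ORFs ≥ 2 codons: frame 3 6–11 (2 codons). Count = 1.

1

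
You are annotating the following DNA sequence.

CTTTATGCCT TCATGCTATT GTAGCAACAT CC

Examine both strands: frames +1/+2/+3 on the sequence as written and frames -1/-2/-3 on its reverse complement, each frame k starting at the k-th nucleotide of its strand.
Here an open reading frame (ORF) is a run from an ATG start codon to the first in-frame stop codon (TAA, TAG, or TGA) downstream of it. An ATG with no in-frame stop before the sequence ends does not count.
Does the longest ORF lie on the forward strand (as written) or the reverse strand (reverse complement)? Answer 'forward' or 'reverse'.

Reverse complement (5'→3'): GGATGTTGCTACAATAGCATGAAGGCATAAAG
Frame +1: CTT TAT GCC TTC ATG CTA TTG TAG CAA CAT — ATG at 13, stop TAG at 22 → 12 nt.
Frame +2: TTT ATG CCT TCA TGC TAT TGT AGC AAC ATC — no ATG→stop ORF.
Frame +3: TTA TGC CTT CAT GCT ATT GTA GCA ACA TCC — no ATG→stop ORF.
Frame -1: GGA TGT TGC TAC AAT AGC ATG AAG GCA TAA — ATG at 19, stop TAA at 28 → 12 nt.
Frame -2: GAT GTT GCT ACA ATA GCA TGA AGG CAT AAA — no ATG→stop ORF.
Frame -3: ATG TTG CTA CAA TAG CAT GAA GGC ATA AAG — ATG at 3, stop TAG at 15 → 15 nt.
Forward-strand max 12 nt; reverse-strand max 15 nt. The reverse strand has the longer ORF.

reverse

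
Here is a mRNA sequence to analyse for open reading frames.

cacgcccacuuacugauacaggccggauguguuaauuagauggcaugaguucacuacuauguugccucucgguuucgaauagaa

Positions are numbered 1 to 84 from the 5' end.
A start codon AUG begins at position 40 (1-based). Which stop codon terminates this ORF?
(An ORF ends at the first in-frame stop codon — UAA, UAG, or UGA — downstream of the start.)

UGA

Codons from position 40: AUG (40–42), GCA (43–45), UGA (46–48).
The first in-frame stop codon is UGA.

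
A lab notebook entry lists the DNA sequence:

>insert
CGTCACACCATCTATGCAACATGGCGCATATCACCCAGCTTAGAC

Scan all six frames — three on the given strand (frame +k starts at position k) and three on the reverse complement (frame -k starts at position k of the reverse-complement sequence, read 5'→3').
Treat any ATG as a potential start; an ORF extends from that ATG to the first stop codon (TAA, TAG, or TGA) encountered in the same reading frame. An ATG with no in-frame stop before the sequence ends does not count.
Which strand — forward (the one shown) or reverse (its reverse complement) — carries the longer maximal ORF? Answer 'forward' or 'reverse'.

Reverse complement (5'→3'): GTCTAAGCTGGGTGATATGCGCCATGTTGCATAGATGGTGTGACG
Frame +1: CGT CAC ACC ATC TAT GCA ACA TGG CGC ATA TCA CCC AGC TTA GAC — no ATG→stop ORF.
Frame +2: GTC ACA CCA TCT ATG CAA CAT GGC GCA TAT CAC CCA GCT TAG — ATG at 14, stop TAG at 41 → 30 nt.
Frame +3: TCA CAC CAT CTA TGC AAC ATG GCG CAT ATC ACC CAG CTT AGA — no ATG→stop ORF.
Frame -1: GTC TAA GCT GGG TGA TAT GCG CCA TGT TGC ATA GAT GGT GTG ACG — no ATG→stop ORF.
Frame -2: TCT AAG CTG GGT GAT ATG CGC CAT GTT GCA TAG ATG GTG TGA — ATG at 17, stop TAG at 32 → 18 nt; ATG at 35, stop TGA at 41 → 9 nt.
Frame -3: CTA AGC TGG GTG ATA TGC GCC ATG TTG CAT AGA TGG TGT GAC — no ATG→stop ORF.
Forward-strand max 30 nt; reverse-strand max 18 nt. The forward strand has the longer ORF.

forward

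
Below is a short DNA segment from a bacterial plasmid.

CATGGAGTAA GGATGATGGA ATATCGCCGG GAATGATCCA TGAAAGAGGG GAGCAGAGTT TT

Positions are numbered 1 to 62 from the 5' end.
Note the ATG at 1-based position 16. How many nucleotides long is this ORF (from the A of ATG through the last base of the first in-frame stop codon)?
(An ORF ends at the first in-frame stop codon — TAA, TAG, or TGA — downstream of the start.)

21

Codons from position 16: ATG (16–18), GAA (19–21), TAT (22–24), CGC (25–27), CGG (28–30), GAA (31–33), TGA (34–36).
TGA is the first in-frame stop; ORF spans 16–36, 21 nucleotides.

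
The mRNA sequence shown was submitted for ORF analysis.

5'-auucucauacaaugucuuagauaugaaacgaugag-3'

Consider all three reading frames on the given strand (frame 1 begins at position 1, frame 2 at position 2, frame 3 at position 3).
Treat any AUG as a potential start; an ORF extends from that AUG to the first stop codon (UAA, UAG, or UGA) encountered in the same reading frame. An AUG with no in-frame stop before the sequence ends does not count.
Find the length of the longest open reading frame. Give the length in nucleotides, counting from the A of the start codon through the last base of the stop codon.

12

Frame 1: AUU CUC AUA CAA UGU CUU AGA UAU GAA ACG AUG — no AUG→stop ORF.
Frame 2: UUC UCA UAC AAU GUC UUA GAU AUG AAA CGA UGA — AUG at 23, stop UGA at 32 → 12 nt.
Frame 3: UCU CAU ACA AUG UCU UAG AUA UGA AAC GAU GAG — AUG at 12, stop UAG at 18 → 9 nt.
Longest: frame 2, positions 23–34, 12 nt = 4 codons = 3 aa. → 12 nucleotides.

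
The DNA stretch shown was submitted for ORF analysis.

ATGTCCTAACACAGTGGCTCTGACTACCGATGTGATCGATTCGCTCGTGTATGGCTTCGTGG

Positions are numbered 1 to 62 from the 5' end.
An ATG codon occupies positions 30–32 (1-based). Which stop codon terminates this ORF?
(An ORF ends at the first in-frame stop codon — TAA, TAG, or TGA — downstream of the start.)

TGA

Codons from position 30: ATG (30–32), TGA (33–35).
The first in-frame stop codon is TGA.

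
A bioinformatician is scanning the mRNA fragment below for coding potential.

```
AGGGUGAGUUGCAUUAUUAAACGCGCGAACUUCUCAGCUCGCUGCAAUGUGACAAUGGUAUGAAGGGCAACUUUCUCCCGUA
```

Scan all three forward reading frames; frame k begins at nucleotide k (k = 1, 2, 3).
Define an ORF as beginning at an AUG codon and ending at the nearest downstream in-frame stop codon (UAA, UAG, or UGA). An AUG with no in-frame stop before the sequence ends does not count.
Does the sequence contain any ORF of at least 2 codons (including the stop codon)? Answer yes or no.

yes

Frame 1: AGG GUG AGU UGC AUU AUU AAA CGC GCG AAC UUC UCA GCU CGC UGC AAU GUG ACA AUG GUA UGA AGG GCA ACU UUC UCC CGU — AUG at 55, stop UGA at 61 → 9 nt.
Frame 2: GGG UGA GUU GCA UUA UUA AAC GCG CGA ACU UCU CAG CUC GCU GCA AUG UGA CAA UGG UAU GAA GGG CAA CUU UCU CCC GUA — AUG at 47, stop UGA at 50 → 6 nt.
Frame 3: GGU GAG UUG CAU UAU UAA ACG CGC GAA CUU CUC AGC UCG CUG CAA UGU GAC AAU GGU AUG AAG GGC AAC UUU CUC CCG — no AUG→stop ORF.
Frame 1 has an ORF of 3 codons (positions 55–63) ≥ 2, so yes.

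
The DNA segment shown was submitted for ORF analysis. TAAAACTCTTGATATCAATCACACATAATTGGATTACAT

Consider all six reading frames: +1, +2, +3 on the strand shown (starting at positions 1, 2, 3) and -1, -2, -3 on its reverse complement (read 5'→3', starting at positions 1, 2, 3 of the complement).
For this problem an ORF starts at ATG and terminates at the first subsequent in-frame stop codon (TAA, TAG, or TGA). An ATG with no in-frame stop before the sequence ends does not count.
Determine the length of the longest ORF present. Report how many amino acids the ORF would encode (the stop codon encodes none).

Reverse complement (5'→3'): ATGTAATCCAATTATGTGTGATTGATATCAAGAGTTTTA
Frame +1: TAA AAC TCT TGA TAT CAA TCA CAC ATA ATT GGA TTA CAT — no ATG→stop ORF.
Frame +2: AAA ACT CTT GAT ATC AAT CAC ACA TAA TTG GAT TAC — no ATG→stop ORF.
Frame +3: AAA CTC TTG ATA TCA ATC ACA CAT AAT TGG ATT ACA — no ATG→stop ORF.
Frame -1: ATG TAA TCC AAT TAT GTG TGA TTG ATA TCA AGA GTT TTA — ATG at 1, stop TAA at 4 → 6 nt.
Frame -2: TGT AAT CCA ATT ATG TGT GAT TGA TAT CAA GAG TTT — ATG at 14, stop TGA at 23 → 12 nt.
Frame -3: GTA ATC CAA TTA TGT GTG ATT GAT ATC AAG AGT TTT — no ATG→stop ORF.
Longest: frame -2, positions 14–25, 12 nt = 4 codons = 3 aa. → 3 amino acids.

3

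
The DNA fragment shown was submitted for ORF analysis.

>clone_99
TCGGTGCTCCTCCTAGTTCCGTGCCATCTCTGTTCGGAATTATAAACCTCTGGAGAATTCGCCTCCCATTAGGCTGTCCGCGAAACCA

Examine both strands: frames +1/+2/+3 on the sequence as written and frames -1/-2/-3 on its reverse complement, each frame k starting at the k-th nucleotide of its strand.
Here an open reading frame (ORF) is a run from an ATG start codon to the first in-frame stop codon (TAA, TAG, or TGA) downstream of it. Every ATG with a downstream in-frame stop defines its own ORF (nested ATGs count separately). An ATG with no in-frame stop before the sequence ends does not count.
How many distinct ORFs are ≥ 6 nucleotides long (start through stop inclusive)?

2

Reverse complement (5'→3'): TGGTTTCGCGGACAGCCTAATGGGAGGCGAATTCTCCAGAGGTTTATAATTCCGAACAGAGATGGCACGGAACTAGGAGGAGCACCGA
Frame +1: TCG GTG CTC CTC CTA GTT CCG TGC CAT CTC TGT TCG GAA TTA TAA ACC TCT GGA GAA TTC GCC TCC CAT TAG GCT GTC CGC GAA ACC — no ATG→stop ORF.
Frame +2: CGG TGC TCC TCC TAG TTC CGT GCC ATC TCT GTT CGG AAT TAT AAA CCT CTG GAG AAT TCG CCT CCC ATT AGG CTG TCC GCG AAA CCA — no ATG→stop ORF.
Frame +3: GGT GCT CCT CCT AGT TCC GTG CCA TCT CTG TTC GGA ATT ATA AAC CTC TGG AGA ATT CGC CTC CCA TTA GGC TGT CCG CGA AAC — no ATG→stop ORF.
Frame -1: TGG TTT CGC GGA CAG CCT AAT GGG AGG CGA ATT CTC CAG AGG TTT ATA ATT CCG AAC AGA GAT GGC ACG GAA CTA GGA GGA GCA CCG — no ATG→stop ORF.
Frame -2: GGT TTC GCG GAC AGC CTA ATG GGA GGC GAA TTC TCC AGA GGT TTA TAA TTC CGA ACA GAG ATG GCA CGG AAC TAG GAG GAG CAC CGA — ATG at 20, stop TAA at 47 → 30 nt; ATG at 62, stop TAG at 74 → 15 nt.
Frame -3: GTT TCG CGG ACA GCC TAA TGG GAG GCG AAT TCT CCA GAG GTT TAT AAT TCC GAA CAG AGA TGG CAC GGA ACT AGG AGG AGC ACC — no ATG→stop ORF.
ORFs ≥ 6 nucleotides: frame -2 20–49 (30 nucleotides), frame -2 62–76 (15 nucleotides). Count = 2.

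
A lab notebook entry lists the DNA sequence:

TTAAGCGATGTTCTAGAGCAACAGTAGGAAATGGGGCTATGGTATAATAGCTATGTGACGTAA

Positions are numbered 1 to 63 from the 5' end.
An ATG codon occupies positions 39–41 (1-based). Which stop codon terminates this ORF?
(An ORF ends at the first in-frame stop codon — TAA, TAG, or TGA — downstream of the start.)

Codons from position 39: ATG (39–41), GTA (42–44), TAA (45–47).
The first in-frame stop codon is TAA.

TAA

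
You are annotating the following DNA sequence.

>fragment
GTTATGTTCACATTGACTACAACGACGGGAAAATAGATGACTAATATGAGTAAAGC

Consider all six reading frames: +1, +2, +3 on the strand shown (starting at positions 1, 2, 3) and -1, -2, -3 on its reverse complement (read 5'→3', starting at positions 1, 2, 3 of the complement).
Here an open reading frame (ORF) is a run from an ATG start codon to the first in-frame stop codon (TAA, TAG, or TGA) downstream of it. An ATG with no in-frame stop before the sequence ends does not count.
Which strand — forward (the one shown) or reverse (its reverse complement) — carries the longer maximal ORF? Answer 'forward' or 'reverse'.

forward

Reverse complement (5'→3'): GCTTTACTCATATTAGTCATCTATTTTCCCGTCGTTGTAGTCAATGTGAACATAAC
Frame +1: GTT ATG TTC ACA TTG ACT ACA ACG ACG GGA AAA TAG ATG ACT AAT ATG AGT AAA — ATG at 4, stop TAG at 34 → 33 nt.
Frame +2: TTA TGT TCA CAT TGA CTA CAA CGA CGG GAA AAT AGA TGA CTA ATA TGA GTA AAG — no ATG→stop ORF.
Frame +3: TAT GTT CAC ATT GAC TAC AAC GAC GGG AAA ATA GAT GAC TAA TAT GAG TAA AGC — no ATG→stop ORF.
Frame -1: GCT TTA CTC ATA TTA GTC ATC TAT TTT CCC GTC GTT GTA GTC AAT GTG AAC ATA — no ATG→stop ORF.
Frame -2: CTT TAC TCA TAT TAG TCA TCT ATT TTC CCG TCG TTG TAG TCA ATG TGA ACA TAA — ATG at 44, stop TGA at 47 → 6 nt.
Frame -3: TTT ACT CAT ATT AGT CAT CTA TTT TCC CGT CGT TGT AGT CAA TGT GAA CAT AAC — no ATG→stop ORF.
Forward-strand max 33 nt; reverse-strand max 6 nt. The forward strand has the longer ORF.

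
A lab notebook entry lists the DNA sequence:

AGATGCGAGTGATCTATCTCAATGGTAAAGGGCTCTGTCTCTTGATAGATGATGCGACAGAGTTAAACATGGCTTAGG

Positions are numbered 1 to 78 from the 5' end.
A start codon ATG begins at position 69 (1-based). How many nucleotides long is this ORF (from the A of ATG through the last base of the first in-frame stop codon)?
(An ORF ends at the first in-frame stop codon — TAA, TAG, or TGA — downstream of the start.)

9

Codons from position 69: ATG (69–71), GCT (72–74), TAG (75–77).
TAG is the first in-frame stop; ORF spans 69–77, 9 nucleotides.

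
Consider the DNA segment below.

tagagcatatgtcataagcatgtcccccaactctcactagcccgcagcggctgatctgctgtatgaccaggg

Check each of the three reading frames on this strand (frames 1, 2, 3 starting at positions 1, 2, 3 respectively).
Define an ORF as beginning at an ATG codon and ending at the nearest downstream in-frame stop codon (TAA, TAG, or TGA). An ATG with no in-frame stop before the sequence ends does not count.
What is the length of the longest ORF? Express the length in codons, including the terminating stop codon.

Frame 1: TAG AGC ATA TGT CAT AAG CAT GTC CCC CAA CTC TCA CTA GCC CGC AGC GGC TGA TCT GCT GTA TGA CCA GGG — no ATG→stop ORF.
Frame 2: AGA GCA TAT GTC ATA AGC ATG TCC CCC AAC TCT CAC TAG CCC GCA GCG GCT GAT CTG CTG TAT GAC CAG — ATG at 20, stop TAG at 38 → 21 nt.
Frame 3: GAG CAT ATG TCA TAA GCA TGT CCC CCA ACT CTC ACT AGC CCG CAG CGG CTG ATC TGC TGT ATG ACC AGG — ATG at 9, stop TAA at 15 → 9 nt.
Longest: frame 2, positions 20–40, 21 nt = 7 codons = 6 aa. → 7 codons.

7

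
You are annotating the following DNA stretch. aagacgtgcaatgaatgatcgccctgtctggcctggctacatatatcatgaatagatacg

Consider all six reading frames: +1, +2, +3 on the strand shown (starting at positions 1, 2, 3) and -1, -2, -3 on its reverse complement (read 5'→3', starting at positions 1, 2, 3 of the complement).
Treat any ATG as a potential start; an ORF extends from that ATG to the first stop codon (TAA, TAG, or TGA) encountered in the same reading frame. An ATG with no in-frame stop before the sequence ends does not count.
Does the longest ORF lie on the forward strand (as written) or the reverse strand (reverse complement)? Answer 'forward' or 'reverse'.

Reverse complement (5'→3'): CGTATCTATTCATGATATATGTAGCCAGGCCAGACAGGGCGATCATTCATTGCACGTCTT
Frame +1: AAG ACG TGC AAT GAA TGA TCG CCC TGT CTG GCC TGG CTA CAT ATA TCA TGA ATA GAT ACG — no ATG→stop ORF.
Frame +2: AGA CGT GCA ATG AAT GAT CGC CCT GTC TGG CCT GGC TAC ATA TAT CAT GAA TAG ATA — ATG at 11, stop TAG at 53 → 45 nt.
Frame +3: GAC GTG CAA TGA ATG ATC GCC CTG TCT GGC CTG GCT ACA TAT ATC ATG AAT AGA TAC — no ATG→stop ORF.
Frame -1: CGT ATC TAT TCA TGA TAT ATG TAG CCA GGC CAG ACA GGG CGA TCA TTC ATT GCA CGT CTT — ATG at 19, stop TAG at 22 → 6 nt.
Frame -2: GTA TCT ATT CAT GAT ATA TGT AGC CAG GCC AGA CAG GGC GAT CAT TCA TTG CAC GTC — no ATG→stop ORF.
Frame -3: TAT CTA TTC ATG ATA TAT GTA GCC AGG CCA GAC AGG GCG ATC ATT CAT TGC ACG TCT — no ATG→stop ORF.
Forward-strand max 45 nt; reverse-strand max 6 nt. The forward strand has the longer ORF.

forward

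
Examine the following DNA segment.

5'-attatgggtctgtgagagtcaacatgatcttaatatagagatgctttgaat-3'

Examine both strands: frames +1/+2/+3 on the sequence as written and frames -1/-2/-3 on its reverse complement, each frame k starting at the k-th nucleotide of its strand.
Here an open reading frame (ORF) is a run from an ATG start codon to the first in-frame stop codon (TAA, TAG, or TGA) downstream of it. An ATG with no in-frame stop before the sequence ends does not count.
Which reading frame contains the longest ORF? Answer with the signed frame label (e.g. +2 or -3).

Reverse complement (5'→3'): ATTCAAAGCATCTCTATATTAAGATCATGTTGACTCTCACAGACCCATAAT
Frame +1: ATT ATG GGT CTG TGA GAG TCA ACA TGA TCT TAA TAT AGA GAT GCT TTG AAT — ATG at 4, stop TGA at 13 → 12 nt.
Frame +2: TTA TGG GTC TGT GAG AGT CAA CAT GAT CTT AAT ATA GAG ATG CTT TGA — ATG at 41, stop TGA at 47 → 9 nt.
Frame +3: TAT GGG TCT GTG AGA GTC AAC ATG ATC TTA ATA TAG AGA TGC TTT GAA — ATG at 24, stop TAG at 36 → 15 nt.
Frame -1: ATT CAA AGC ATC TCT ATA TTA AGA TCA TGT TGA CTC TCA CAG ACC CAT AAT — no ATG→stop ORF.
Frame -2: TTC AAA GCA TCT CTA TAT TAA GAT CAT GTT GAC TCT CAC AGA CCC ATA — no ATG→stop ORF.
Frame -3: TCA AAG CAT CTC TAT ATT AAG ATC ATG TTG ACT CTC ACA GAC CCA TAA — ATG at 27, stop TAA at 48 → 24 nt.
Longest ORF is 24 nt in frame -3 (positions 27–50).

-3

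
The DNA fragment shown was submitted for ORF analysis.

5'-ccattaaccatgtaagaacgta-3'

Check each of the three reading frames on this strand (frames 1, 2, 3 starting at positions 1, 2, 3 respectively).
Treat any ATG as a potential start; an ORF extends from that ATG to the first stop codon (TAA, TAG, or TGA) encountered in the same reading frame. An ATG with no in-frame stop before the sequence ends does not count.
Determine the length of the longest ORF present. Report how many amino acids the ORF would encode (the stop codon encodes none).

Frame 1: CCA TTA ACC ATG TAA GAA CGT — ATG at 10, stop TAA at 13 → 6 nt.
Frame 2: CAT TAA CCA TGT AAG AAC GTA — no ATG→stop ORF.
Frame 3: ATT AAC CAT GTA AGA ACG — no ATG→stop ORF.
Longest: frame 1, positions 10–15, 6 nt = 2 codons = 1 aa. → 1 amino acids.

1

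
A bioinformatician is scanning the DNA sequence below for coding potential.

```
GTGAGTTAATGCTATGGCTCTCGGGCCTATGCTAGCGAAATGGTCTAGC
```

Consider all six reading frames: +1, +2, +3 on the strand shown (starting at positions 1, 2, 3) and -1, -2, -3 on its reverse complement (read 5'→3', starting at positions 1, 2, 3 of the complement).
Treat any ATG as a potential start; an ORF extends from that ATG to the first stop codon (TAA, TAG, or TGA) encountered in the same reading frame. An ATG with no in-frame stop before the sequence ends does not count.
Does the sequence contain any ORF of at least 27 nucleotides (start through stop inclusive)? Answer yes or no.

yes

Reverse complement (5'→3'): GCTAGACCATTTCGCTAGCATAGGCCCGAGAGCCATAGCATTAACTCAC
Frame +1: GTG AGT TAA TGC TAT GGC TCT CGG GCC TAT GCT AGC GAA ATG GTC TAG — ATG at 40, stop TAG at 46 → 9 nt.
Frame +2: TGA GTT AAT GCT ATG GCT CTC GGG CCT ATG CTA GCG AAA TGG TCT AGC — no ATG→stop ORF.
Frame +3: GAG TTA ATG CTA TGG CTC TCG GGC CTA TGC TAG CGA AAT GGT CTA — ATG at 9, stop TAG at 33 → 27 nt.
Frame -1: GCT AGA CCA TTT CGC TAG CAT AGG CCC GAG AGC CAT AGC ATT AAC TCA — no ATG→stop ORF.
Frame -2: CTA GAC CAT TTC GCT AGC ATA GGC CCG AGA GCC ATA GCA TTA ACT CAC — no ATG→stop ORF.
Frame -3: TAG ACC ATT TCG CTA GCA TAG GCC CGA GAG CCA TAG CAT TAA CTC — no ATG→stop ORF.
Frame +3 has an ORF of 27 nucleotides (positions 9–35) ≥ 27, so yes.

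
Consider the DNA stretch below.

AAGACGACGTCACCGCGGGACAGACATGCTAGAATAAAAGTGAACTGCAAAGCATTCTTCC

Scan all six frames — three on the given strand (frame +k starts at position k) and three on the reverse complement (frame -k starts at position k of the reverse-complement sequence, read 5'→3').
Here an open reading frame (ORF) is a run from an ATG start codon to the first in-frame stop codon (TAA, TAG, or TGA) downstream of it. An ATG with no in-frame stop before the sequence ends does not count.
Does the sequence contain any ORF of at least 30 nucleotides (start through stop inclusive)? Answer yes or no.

Reverse complement (5'→3'): GGAAGAATGCTTTGCAGTTCACTTTTATTCTAGCATGTCTGTCCCGCGGTGACGTCGTCTT
Frame +1: AAG ACG ACG TCA CCG CGG GAC AGA CAT GCT AGA ATA AAA GTG AAC TGC AAA GCA TTC TTC — no ATG→stop ORF.
Frame +2: AGA CGA CGT CAC CGC GGG ACA GAC ATG CTA GAA TAA AAG TGA ACT GCA AAG CAT TCT TCC — ATG at 26, stop TAA at 35 → 12 nt.
Frame +3: GAC GAC GTC ACC GCG GGA CAG ACA TGC TAG AAT AAA AGT GAA CTG CAA AGC ATT CTT — no ATG→stop ORF.
Frame -1: GGA AGA ATG CTT TGC AGT TCA CTT TTA TTC TAG CAT GTC TGT CCC GCG GTG ACG TCG TCT — ATG at 7, stop TAG at 31 → 27 nt.
Frame -2: GAA GAA TGC TTT GCA GTT CAC TTT TAT TCT AGC ATG TCT GTC CCG CGG TGA CGT CGT CTT — ATG at 35, stop TGA at 50 → 18 nt.
Frame -3: AAG AAT GCT TTG CAG TTC ACT TTT ATT CTA GCA TGT CTG TCC CGC GGT GAC GTC GTC — no ATG→stop ORF.
Largest ORF found is 27 nucleotides < 30, so no.

no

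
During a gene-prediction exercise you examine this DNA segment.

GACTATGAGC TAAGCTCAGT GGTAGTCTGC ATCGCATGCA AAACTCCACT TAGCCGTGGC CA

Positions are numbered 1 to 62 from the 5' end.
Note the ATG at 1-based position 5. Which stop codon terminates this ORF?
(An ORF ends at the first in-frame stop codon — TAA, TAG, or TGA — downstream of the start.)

TAA

Codons from position 5: ATG (5–7), AGC (8–10), TAA (11–13).
The first in-frame stop codon is TAA.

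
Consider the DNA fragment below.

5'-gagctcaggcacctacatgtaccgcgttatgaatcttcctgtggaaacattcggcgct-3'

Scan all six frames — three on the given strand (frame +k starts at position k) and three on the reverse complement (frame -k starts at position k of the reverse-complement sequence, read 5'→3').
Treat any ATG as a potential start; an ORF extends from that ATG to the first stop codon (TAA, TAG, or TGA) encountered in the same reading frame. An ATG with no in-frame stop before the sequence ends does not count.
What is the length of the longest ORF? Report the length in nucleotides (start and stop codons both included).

24

Reverse complement (5'→3'): AGCGCCGAATGTTTCCACAGGAAGATTCATAACGCGGTACATGTAGGTGCCTGAGCTC
Frame +1: GAG CTC AGG CAC CTA CAT GTA CCG CGT TAT GAA TCT TCC TGT GGA AAC ATT CGG CGC — no ATG→stop ORF.
Frame +2: AGC TCA GGC ACC TAC ATG TAC CGC GTT ATG AAT CTT CCT GTG GAA ACA TTC GGC GCT — no ATG→stop ORF.
Frame +3: GCT CAG GCA CCT ACA TGT ACC GCG TTA TGA ATC TTC CTG TGG AAA CAT TCG GCG — no ATG→stop ORF.
Frame -1: AGC GCC GAA TGT TTC CAC AGG AAG ATT CAT AAC GCG GTA CAT GTA GGT GCC TGA GCT — no ATG→stop ORF.
Frame -2: GCG CCG AAT GTT TCC ACA GGA AGA TTC ATA ACG CGG TAC ATG TAG GTG CCT GAG CTC — ATG at 41, stop TAG at 44 → 6 nt.
Frame -3: CGC CGA ATG TTT CCA CAG GAA GAT TCA TAA CGC GGT ACA TGT AGG TGC CTG AGC — ATG at 9, stop TAA at 30 → 24 nt.
Longest: frame -3, positions 9–32, 24 nt = 8 codons = 7 aa. → 24 nucleotides.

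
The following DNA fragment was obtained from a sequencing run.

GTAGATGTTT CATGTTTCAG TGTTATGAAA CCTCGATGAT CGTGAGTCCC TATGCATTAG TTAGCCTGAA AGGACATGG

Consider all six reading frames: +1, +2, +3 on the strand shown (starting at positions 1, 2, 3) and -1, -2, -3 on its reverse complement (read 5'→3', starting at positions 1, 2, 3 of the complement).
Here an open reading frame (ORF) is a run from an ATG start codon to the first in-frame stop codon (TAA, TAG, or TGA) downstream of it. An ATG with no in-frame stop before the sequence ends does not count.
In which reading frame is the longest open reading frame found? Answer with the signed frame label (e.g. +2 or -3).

-2

Reverse complement (5'→3'): CCATGTCCTTTCAGGCTAACTAATGCATAGGGACTCACGATCATCGAGGTTTCATAACACTGAAACATGAAACATCTAC
Frame +1: GTA GAT GTT TCA TGT TTC AGT GTT ATG AAA CCT CGA TGA TCG TGA GTC CCT ATG CAT TAG TTA GCC TGA AAG GAC ATG — ATG at 25, stop TGA at 37 → 15 nt; ATG at 52, stop TAG at 58 → 9 nt.
Frame +2: TAG ATG TTT CAT GTT TCA GTG TTA TGA AAC CTC GAT GAT CGT GAG TCC CTA TGC ATT AGT TAG CCT GAA AGG ACA TGG — ATG at 5, stop TGA at 26 → 24 nt.
Frame +3: AGA TGT TTC ATG TTT CAG TGT TAT GAA ACC TCG ATG ATC GTG AGT CCC TAT GCA TTA GTT AGC CTG AAA GGA CAT — no ATG→stop ORF.
Frame -1: CCA TGT CCT TTC AGG CTA ACT AAT GCA TAG GGA CTC ACG ATC ATC GAG GTT TCA TAA CAC TGA AAC ATG AAA CAT CTA — no ATG→stop ORF.
Frame -2: CAT GTC CTT TCA GGC TAA CTA ATG CAT AGG GAC TCA CGA TCA TCG AGG TTT CAT AAC ACT GAA ACA TGA AAC ATC TAC — ATG at 23, stop TGA at 68 → 48 nt.
Frame -3: ATG TCC TTT CAG GCT AAC TAA TGC ATA GGG ACT CAC GAT CAT CGA GGT TTC ATA ACA CTG AAA CAT GAA ACA TCT — ATG at 3, stop TAA at 21 → 21 nt.
Longest ORF is 48 nt in frame -2 (positions 23–70).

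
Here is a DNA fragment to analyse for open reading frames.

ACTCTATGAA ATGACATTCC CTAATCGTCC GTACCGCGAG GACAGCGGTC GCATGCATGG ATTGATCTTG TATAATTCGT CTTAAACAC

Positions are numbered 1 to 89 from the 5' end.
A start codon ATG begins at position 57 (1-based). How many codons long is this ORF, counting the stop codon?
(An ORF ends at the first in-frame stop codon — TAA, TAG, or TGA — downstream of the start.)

3

Codons from position 57: ATG (57–59), GAT (60–62), TGA (63–65).
TGA is the first in-frame stop; that's 3 codons including the stop.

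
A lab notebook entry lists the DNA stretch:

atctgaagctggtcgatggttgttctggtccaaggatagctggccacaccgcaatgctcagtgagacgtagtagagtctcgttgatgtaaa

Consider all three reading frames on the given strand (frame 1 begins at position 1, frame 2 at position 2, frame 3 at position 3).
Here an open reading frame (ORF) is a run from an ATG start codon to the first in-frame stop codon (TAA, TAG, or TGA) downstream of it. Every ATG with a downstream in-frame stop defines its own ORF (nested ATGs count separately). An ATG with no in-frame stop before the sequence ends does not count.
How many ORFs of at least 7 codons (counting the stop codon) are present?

Frame 1: ATC TGA AGC TGG TCG ATG GTT GTT CTG GTC CAA GGA TAG CTG GCC ACA CCG CAA TGC TCA GTG AGA CGT AGT AGA GTC TCG TTG ATG TAA — ATG at 16, stop TAG at 37 → 24 nt; ATG at 85, stop TAA at 88 → 6 nt.
Frame 2: TCT GAA GCT GGT CGA TGG TTG TTC TGG TCC AAG GAT AGC TGG CCA CAC CGC AAT GCT CAG TGA GAC GTA GTA GAG TCT CGT TGA TGT AAA — no ATG→stop ORF.
Frame 3: CTG AAG CTG GTC GAT GGT TGT TCT GGT CCA AGG ATA GCT GGC CAC ACC GCA ATG CTC AGT GAG ACG TAG TAG AGT CTC GTT GAT GTA — ATG at 54, stop TAG at 69 → 18 nt.
ORFs ≥ 7 codons: frame 1 16–39 (8 codons). Count = 1.

1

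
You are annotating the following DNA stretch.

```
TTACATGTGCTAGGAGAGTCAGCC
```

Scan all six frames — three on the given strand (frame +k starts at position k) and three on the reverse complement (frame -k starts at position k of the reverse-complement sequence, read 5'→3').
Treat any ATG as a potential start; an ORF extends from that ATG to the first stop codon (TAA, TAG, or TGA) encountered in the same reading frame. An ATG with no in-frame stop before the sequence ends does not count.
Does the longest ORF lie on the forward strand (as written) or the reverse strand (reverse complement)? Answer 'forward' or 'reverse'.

forward

Reverse complement (5'→3'): GGCTGACTCTCCTAGCACATGTAA
Frame +1: TTA CAT GTG CTA GGA GAG TCA GCC — no ATG→stop ORF.
Frame +2: TAC ATG TGC TAG GAG AGT CAG — ATG at 5, stop TAG at 11 → 9 nt.
Frame +3: ACA TGT GCT AGG AGA GTC AGC — no ATG→stop ORF.
Frame -1: GGC TGA CTC TCC TAG CAC ATG TAA — ATG at 19, stop TAA at 22 → 6 nt.
Frame -2: GCT GAC TCT CCT AGC ACA TGT — no ATG→stop ORF.
Frame -3: CTG ACT CTC CTA GCA CAT GTA — no ATG→stop ORF.
Forward-strand max 9 nt; reverse-strand max 6 nt. The forward strand has the longer ORF.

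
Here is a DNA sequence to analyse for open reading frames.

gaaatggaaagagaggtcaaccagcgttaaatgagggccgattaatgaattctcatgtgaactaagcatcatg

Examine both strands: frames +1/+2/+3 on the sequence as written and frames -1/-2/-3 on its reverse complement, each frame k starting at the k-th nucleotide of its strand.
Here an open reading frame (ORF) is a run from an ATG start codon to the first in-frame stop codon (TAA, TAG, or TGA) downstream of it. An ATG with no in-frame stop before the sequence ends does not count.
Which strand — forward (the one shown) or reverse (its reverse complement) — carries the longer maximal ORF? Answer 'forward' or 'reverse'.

forward

Reverse complement (5'→3'): CATGATGCTTAGTTCACATGAGAATTCATTAATCGGCCCTCATTTAACGCTGGTTGACCTCTCTTTCCATTTC
Frame +1: GAA ATG GAA AGA GAG GTC AAC CAG CGT TAA ATG AGG GCC GAT TAA TGA ATT CTC ATG TGA ACT AAG CAT CAT — ATG at 4, stop TAA at 28 → 27 nt; ATG at 31, stop TAA at 43 → 15 nt; ATG at 55, stop TGA at 58 → 6 nt.
Frame +2: AAA TGG AAA GAG AGG TCA ACC AGC GTT AAA TGA GGG CCG ATT AAT GAA TTC TCA TGT GAA CTA AGC ATC ATG — no ATG→stop ORF.
Frame +3: AAT GGA AAG AGA GGT CAA CCA GCG TTA AAT GAG GGC CGA TTA ATG AAT TCT CAT GTG AAC TAA GCA TCA — ATG at 45, stop TAA at 63 → 21 nt.
Frame -1: CAT GAT GCT TAG TTC ACA TGA GAA TTC ATT AAT CGG CCC TCA TTT AAC GCT GGT TGA CCT CTC TTT CCA TTT — no ATG→stop ORF.
Frame -2: ATG ATG CTT AGT TCA CAT GAG AAT TCA TTA ATC GGC CCT CAT TTA ACG CTG GTT GAC CTC TCT TTC CAT TTC — no ATG→stop ORF.
Frame -3: TGA TGC TTA GTT CAC ATG AGA ATT CAT TAA TCG GCC CTC ATT TAA CGC TGG TTG ACC TCT CTT TCC ATT — ATG at 18, stop TAA at 30 → 15 nt.
Forward-strand max 27 nt; reverse-strand max 15 nt. The forward strand has the longer ORF.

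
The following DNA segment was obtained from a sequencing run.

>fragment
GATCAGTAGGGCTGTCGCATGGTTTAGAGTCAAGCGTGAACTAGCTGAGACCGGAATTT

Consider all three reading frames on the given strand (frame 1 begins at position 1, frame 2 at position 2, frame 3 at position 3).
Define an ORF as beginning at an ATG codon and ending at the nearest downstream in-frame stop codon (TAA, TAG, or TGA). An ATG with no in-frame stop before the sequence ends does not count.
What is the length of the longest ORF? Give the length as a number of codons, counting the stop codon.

3

Frame 1: GAT CAG TAG GGC TGT CGC ATG GTT TAG AGT CAA GCG TGA ACT AGC TGA GAC CGG AAT — ATG at 19, stop TAG at 25 → 9 nt.
Frame 2: ATC AGT AGG GCT GTC GCA TGG TTT AGA GTC AAG CGT GAA CTA GCT GAG ACC GGA ATT — no ATG→stop ORF.
Frame 3: TCA GTA GGG CTG TCG CAT GGT TTA GAG TCA AGC GTG AAC TAG CTG AGA CCG GAA TTT — no ATG→stop ORF.
Longest: frame 1, positions 19–27, 9 nt = 3 codons = 2 aa. → 3 codons.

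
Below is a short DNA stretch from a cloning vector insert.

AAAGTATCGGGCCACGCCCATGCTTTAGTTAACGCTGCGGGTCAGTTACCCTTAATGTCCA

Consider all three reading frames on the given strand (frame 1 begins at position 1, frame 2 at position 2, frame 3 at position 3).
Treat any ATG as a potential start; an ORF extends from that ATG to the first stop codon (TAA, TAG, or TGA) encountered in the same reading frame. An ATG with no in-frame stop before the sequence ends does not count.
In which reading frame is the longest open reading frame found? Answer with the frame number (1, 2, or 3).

Frame 1: AAA GTA TCG GGC CAC GCC CAT GCT TTA GTT AAC GCT GCG GGT CAG TTA CCC TTA ATG TCC — no ATG→stop ORF.
Frame 2: AAG TAT CGG GCC ACG CCC ATG CTT TAG TTA ACG CTG CGG GTC AGT TAC CCT TAA TGT CCA — ATG at 20, stop TAG at 26 → 9 nt.
Frame 3: AGT ATC GGG CCA CGC CCA TGC TTT AGT TAA CGC TGC GGG TCA GTT ACC CTT AAT GTC — no ATG→stop ORF.
Longest ORF is 9 nt in frame 2 (positions 20–28).

2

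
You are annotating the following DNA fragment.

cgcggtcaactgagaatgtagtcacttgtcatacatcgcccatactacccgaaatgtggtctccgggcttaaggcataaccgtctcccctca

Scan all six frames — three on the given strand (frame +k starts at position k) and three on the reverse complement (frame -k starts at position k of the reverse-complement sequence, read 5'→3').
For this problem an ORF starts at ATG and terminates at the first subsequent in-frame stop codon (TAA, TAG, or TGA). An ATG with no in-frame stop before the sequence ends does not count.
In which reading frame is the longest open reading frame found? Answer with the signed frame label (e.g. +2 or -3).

Reverse complement (5'→3'): TGAGGGGAGACGGTTATGCCTTAAGCCCGGAGACCACATTTCGGGTAGTATGGGCGATGTATGACAAGTGACTACATTCTCAGTTGACCGCG
Frame +1: CGC GGT CAA CTG AGA ATG TAG TCA CTT GTC ATA CAT CGC CCA TAC TAC CCG AAA TGT GGT CTC CGG GCT TAA GGC ATA ACC GTC TCC CCT — ATG at 16, stop TAG at 19 → 6 nt.
Frame +2: GCG GTC AAC TGA GAA TGT AGT CAC TTG TCA TAC ATC GCC CAT ACT ACC CGA AAT GTG GTC TCC GGG CTT AAG GCA TAA CCG TCT CCC CTC — no ATG→stop ORF.
Frame +3: CGG TCA ACT GAG AAT GTA GTC ACT TGT CAT ACA TCG CCC ATA CTA CCC GAA ATG TGG TCT CCG GGC TTA AGG CAT AAC CGT CTC CCC TCA — no ATG→stop ORF.
Frame -1: TGA GGG GAG ACG GTT ATG CCT TAA GCC CGG AGA CCA CAT TTC GGG TAG TAT GGG CGA TGT ATG ACA AGT GAC TAC ATT CTC AGT TGA CCG — ATG at 16, stop TAA at 22 → 9 nt; ATG at 61, stop TGA at 85 → 27 nt.
Frame -2: GAG GGG AGA CGG TTA TGC CTT AAG CCC GGA GAC CAC ATT TCG GGT AGT ATG GGC GAT GTA TGA CAA GTG ACT ACA TTC TCA GTT GAC CGC — ATG at 50, stop TGA at 62 → 15 nt.
Frame -3: AGG GGA GAC GGT TAT GCC TTA AGC CCG GAG ACC ACA TTT CGG GTA GTA TGG GCG ATG TAT GAC AAG TGA CTA CAT TCT CAG TTG ACC GCG — ATG at 57, stop TGA at 69 → 15 nt.
Longest ORF is 27 nt in frame -1 (positions 61–87).

-1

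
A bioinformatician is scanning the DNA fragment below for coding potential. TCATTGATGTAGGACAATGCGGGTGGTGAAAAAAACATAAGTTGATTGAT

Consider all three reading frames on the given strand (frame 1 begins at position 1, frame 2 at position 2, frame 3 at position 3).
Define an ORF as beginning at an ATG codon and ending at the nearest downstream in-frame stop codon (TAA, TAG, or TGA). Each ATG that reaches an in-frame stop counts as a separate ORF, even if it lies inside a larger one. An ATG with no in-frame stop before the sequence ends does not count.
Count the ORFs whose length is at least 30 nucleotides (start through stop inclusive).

Frame 1: TCA TTG ATG TAG GAC AAT GCG GGT GGT GAA AAA AAC ATA AGT TGA TTG — ATG at 7, stop TAG at 10 → 6 nt.
Frame 2: CAT TGA TGT AGG ACA ATG CGG GTG GTG AAA AAA ACA TAA GTT GAT TGA — ATG at 17, stop TAA at 38 → 24 nt.
Frame 3: ATT GAT GTA GGA CAA TGC GGG TGG TGA AAA AAA CAT AAG TTG ATT GAT — no ATG→stop ORF.
No ORF reaches 30 nucleotides. Count = 0.

0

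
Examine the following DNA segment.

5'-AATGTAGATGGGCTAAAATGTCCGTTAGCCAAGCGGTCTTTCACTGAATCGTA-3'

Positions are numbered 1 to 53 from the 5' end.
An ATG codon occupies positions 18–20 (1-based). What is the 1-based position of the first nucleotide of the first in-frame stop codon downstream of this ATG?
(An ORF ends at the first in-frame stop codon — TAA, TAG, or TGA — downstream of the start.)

45

Codons from position 18: ATG (18–20), TCC (21–23), GTT (24–26), AGC (27–29), CAA (30–32), GCG (33–35), GTC (36–38), TTT (39–41), CAC (42–44), TGA (45–47).
TGA is a stop codon; it begins at position 45.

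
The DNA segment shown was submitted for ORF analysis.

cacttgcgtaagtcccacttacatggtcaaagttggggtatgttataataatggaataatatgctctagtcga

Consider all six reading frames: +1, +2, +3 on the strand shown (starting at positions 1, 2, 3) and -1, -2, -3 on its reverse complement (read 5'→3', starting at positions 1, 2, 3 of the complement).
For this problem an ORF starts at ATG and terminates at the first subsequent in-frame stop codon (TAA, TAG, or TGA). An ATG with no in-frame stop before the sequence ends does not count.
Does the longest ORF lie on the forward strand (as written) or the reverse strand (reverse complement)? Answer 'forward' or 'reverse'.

Reverse complement (5'→3'): TCGACTAGAGCATATTATTCCATTATTATAACATACCCCAACTTTGACCATGTAAGTGGGACTTACGCAAGTG
Frame +1: CAC TTG CGT AAG TCC CAC TTA CAT GGT CAA AGT TGG GGT ATG TTA TAA TAA TGG AAT AAT ATG CTC TAG TCG — ATG at 40, stop TAA at 46 → 9 nt; ATG at 61, stop TAG at 67 → 9 nt.
Frame +2: ACT TGC GTA AGT CCC ACT TAC ATG GTC AAA GTT GGG GTA TGT TAT AAT AAT GGA ATA ATA TGC TCT AGT CGA — no ATG→stop ORF.
Frame +3: CTT GCG TAA GTC CCA CTT ACA TGG TCA AAG TTG GGG TAT GTT ATA ATA ATG GAA TAA TAT GCT CTA GTC — ATG at 51, stop TAA at 57 → 9 nt.
Frame -1: TCG ACT AGA GCA TAT TAT TCC ATT ATT ATA ACA TAC CCC AAC TTT GAC CAT GTA AGT GGG ACT TAC GCA AGT — no ATG→stop ORF.
Frame -2: CGA CTA GAG CAT ATT ATT CCA TTA TTA TAA CAT ACC CCA ACT TTG ACC ATG TAA GTG GGA CTT ACG CAA GTG — ATG at 50, stop TAA at 53 → 6 nt.
Frame -3: GAC TAG AGC ATA TTA TTC CAT TAT TAT AAC ATA CCC CAA CTT TGA CCA TGT AAG TGG GAC TTA CGC AAG — no ATG→stop ORF.
Forward-strand max 9 nt; reverse-strand max 6 nt. The forward strand has the longer ORF.

forward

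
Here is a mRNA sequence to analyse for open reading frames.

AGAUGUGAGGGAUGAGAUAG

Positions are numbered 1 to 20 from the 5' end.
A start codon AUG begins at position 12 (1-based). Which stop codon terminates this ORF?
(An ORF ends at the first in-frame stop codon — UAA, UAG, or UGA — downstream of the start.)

Codons from position 12: AUG (12–14), AGA (15–17), UAG (18–20).
The first in-frame stop codon is UAG.

UAG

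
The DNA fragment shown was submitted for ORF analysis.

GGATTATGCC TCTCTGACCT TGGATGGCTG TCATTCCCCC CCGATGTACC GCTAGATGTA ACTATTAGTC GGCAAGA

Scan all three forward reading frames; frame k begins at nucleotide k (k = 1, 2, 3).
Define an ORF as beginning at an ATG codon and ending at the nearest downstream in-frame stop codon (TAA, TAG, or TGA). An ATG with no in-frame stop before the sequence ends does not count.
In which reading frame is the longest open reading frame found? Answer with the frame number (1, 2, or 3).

3

Frame 1: GGA TTA TGC CTC TCT GAC CTT GGA TGG CTG TCA TTC CCC CCC GAT GTA CCG CTA GAT GTA ACT ATT AGT CGG CAA — no ATG→stop ORF.
Frame 2: GAT TAT GCC TCT CTG ACC TTG GAT GGC TGT CAT TCC CCC CCG ATG TAC CGC TAG ATG TAA CTA TTA GTC GGC AAG — ATG at 44, stop TAG at 53 → 12 nt; ATG at 56, stop TAA at 59 → 6 nt.
Frame 3: ATT ATG CCT CTC TGA CCT TGG ATG GCT GTC ATT CCC CCC CGA TGT ACC GCT AGA TGT AAC TAT TAG TCG GCA AGA — ATG at 6, stop TGA at 15 → 12 nt; ATG at 24, stop TAG at 66 → 45 nt.
Longest ORF is 45 nt in frame 3 (positions 24–68).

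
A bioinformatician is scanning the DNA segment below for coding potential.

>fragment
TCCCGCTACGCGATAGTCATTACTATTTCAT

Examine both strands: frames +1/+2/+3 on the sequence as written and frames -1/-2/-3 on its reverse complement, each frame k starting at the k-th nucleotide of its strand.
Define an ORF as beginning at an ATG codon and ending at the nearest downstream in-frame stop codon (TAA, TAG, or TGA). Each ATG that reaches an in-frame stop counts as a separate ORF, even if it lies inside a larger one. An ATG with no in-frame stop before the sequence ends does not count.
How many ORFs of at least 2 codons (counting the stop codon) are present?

Reverse complement (5'→3'): ATGAAATAGTAATGACTATCGCGTAGCGGGA
Frame +1: TCC CGC TAC GCG ATA GTC ATT ACT ATT TCA — no ATG→stop ORF.
Frame +2: CCC GCT ACG CGA TAG TCA TTA CTA TTT CAT — no ATG→stop ORF.
Frame +3: CCG CTA CGC GAT AGT CAT TAC TAT TTC — no ATG→stop ORF.
Frame -1: ATG AAA TAG TAA TGA CTA TCG CGT AGC GGG — ATG at 1, stop TAG at 7 → 9 nt.
Frame -2: TGA AAT AGT AAT GAC TAT CGC GTA GCG GGA — no ATG→stop ORF.
Frame -3: GAA ATA GTA ATG ACT ATC GCG TAG CGG — ATG at 12, stop TAG at 24 → 15 nt.
ORFs ≥ 2 codons: frame -1 1–9 (3 codons), frame -3 12–26 (5 codons). Count = 2.

2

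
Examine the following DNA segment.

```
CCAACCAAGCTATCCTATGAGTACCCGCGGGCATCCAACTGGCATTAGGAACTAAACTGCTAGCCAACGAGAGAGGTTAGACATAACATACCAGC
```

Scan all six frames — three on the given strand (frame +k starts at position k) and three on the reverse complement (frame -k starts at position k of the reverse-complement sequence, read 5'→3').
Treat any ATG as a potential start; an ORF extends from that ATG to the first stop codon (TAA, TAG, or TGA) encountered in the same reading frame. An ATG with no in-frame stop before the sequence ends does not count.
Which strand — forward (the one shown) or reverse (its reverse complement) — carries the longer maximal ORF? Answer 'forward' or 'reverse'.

forward

Reverse complement (5'→3'): GCTGGTATGTTATGTCTAACCTCTCTCGTTGGCTAGCAGTTTAGTTCCTAATGCCAGTTGGATGCCCGCGGGTACTCATAGGATAGCTTGGTTGG
Frame +1: CCA ACC AAG CTA TCC TAT GAG TAC CCG CGG GCA TCC AAC TGG CAT TAG GAA CTA AAC TGC TAG CCA ACG AGA GAG GTT AGA CAT AAC ATA CCA — no ATG→stop ORF.
Frame +2: CAA CCA AGC TAT CCT ATG AGT ACC CGC GGG CAT CCA ACT GGC ATT AGG AAC TAA ACT GCT AGC CAA CGA GAG AGG TTA GAC ATA ACA TAC CAG — ATG at 17, stop TAA at 53 → 39 nt.
Frame +3: AAC CAA GCT ATC CTA TGA GTA CCC GCG GGC ATC CAA CTG GCA TTA GGA ACT AAA CTG CTA GCC AAC GAG AGA GGT TAG ACA TAA CAT ACC AGC — no ATG→stop ORF.
Frame -1: GCT GGT ATG TTA TGT CTA ACC TCT CTC GTT GGC TAG CAG TTT AGT TCC TAA TGC CAG TTG GAT GCC CGC GGG TAC TCA TAG GAT AGC TTG GTT — ATG at 7, stop TAG at 34 → 30 nt.
Frame -2: CTG GTA TGT TAT GTC TAA CCT CTC TCG TTG GCT AGC AGT TTA GTT CCT AAT GCC AGT TGG ATG CCC GCG GGT ACT CAT AGG ATA GCT TGG TTG — no ATG→stop ORF.
Frame -3: TGG TAT GTT ATG TCT AAC CTC TCT CGT TGG CTA GCA GTT TAG TTC CTA ATG CCA GTT GGA TGC CCG CGG GTA CTC ATA GGA TAG CTT GGT TGG — ATG at 12, stop TAG at 42 → 33 nt; ATG at 51, stop TAG at 84 → 36 nt.
Forward-strand max 39 nt; reverse-strand max 36 nt. The forward strand has the longer ORF.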